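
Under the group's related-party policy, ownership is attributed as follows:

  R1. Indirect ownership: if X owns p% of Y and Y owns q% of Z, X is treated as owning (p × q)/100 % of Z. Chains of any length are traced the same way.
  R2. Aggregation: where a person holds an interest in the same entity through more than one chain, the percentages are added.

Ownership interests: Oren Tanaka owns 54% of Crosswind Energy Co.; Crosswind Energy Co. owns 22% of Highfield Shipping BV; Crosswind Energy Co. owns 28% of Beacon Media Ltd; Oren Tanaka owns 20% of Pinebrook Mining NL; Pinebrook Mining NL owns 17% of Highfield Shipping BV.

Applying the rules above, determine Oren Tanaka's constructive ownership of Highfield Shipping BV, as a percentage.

Chain via Crosswind Energy Co. (R1): 54% × 22% = 11.88% of Highfield Shipping BV.
Chain via Pinebrook Mining NL (R1): 20% × 17% = 3.4% of Highfield Shipping BV.
Aggregating (R2): 11.88% + 3.4% = 15.28%.

15.28%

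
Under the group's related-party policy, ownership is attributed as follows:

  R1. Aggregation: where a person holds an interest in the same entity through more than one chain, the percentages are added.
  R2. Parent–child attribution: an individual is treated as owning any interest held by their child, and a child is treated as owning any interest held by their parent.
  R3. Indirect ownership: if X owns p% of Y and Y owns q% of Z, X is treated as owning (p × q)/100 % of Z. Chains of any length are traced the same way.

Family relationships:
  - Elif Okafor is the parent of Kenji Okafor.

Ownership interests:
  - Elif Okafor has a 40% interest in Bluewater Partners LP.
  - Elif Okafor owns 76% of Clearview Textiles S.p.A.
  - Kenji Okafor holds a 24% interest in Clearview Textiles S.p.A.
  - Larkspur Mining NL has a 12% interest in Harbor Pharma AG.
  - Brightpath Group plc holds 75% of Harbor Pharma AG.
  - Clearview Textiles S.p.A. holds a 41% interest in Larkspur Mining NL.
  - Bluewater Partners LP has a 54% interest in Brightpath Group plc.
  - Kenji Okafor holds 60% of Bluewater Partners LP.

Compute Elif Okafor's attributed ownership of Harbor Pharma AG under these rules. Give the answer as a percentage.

By parent–child attribution (R2), Elif Okafor is treated as also owning Kenji Okafor's interest in Bluewater Partners LP, giving 40% + 60% = 100%.
By parent–child attribution (R2), Elif Okafor is treated as also owning Kenji Okafor's interest in Clearview Textiles S.p.A, giving 76% + 24% = 100%.
Chain via Bluewater Partners LP → Brightpath Group plc (R3): 100% × 54% × 75% = 40.5% of Harbor Pharma AG.
Chain via Clearview Textiles S.p.A. → Larkspur Mining NL (R3): 100% × 41% × 12% = 4.92% of Harbor Pharma AG.
Aggregating (R1): 40.5% + 4.92% = 45.42%.

45.42%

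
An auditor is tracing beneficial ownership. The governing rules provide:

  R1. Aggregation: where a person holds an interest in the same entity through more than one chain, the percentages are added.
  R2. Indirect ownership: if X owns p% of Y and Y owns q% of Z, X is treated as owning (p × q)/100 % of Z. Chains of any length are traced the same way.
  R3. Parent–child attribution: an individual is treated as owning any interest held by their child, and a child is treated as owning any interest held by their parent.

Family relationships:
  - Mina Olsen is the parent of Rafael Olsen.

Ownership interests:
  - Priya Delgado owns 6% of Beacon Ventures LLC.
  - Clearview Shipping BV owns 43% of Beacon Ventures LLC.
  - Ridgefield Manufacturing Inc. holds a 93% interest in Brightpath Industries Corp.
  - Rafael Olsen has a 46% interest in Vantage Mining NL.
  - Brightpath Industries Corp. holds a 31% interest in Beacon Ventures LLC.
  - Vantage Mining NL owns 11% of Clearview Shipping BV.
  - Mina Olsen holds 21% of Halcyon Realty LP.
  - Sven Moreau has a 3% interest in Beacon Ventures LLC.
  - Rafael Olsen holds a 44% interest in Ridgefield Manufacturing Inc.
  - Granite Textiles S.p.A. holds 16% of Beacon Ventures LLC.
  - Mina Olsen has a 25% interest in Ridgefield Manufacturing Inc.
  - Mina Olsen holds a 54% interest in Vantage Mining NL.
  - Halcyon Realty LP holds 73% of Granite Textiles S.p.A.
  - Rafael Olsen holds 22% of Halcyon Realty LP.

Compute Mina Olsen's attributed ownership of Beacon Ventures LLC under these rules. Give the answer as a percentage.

29.6451%

By parent–child attribution (R3), Mina Olsen is treated as also owning Rafael Olsen's interest in Halcyon Realty LP, giving 21% + 22% = 43%.
By parent–child attribution (R3), Mina Olsen is treated as also owning Rafael Olsen's interest in Vantage Mining NL, giving 54% + 46% = 100%.
By parent–child attribution (R3), Mina Olsen is treated as also owning Rafael Olsen's interest in Ridgefield Manufacturing Inc, giving 25% + 44% = 69%.
Chain via Halcyon Realty LP → Granite Textiles S.p.A. (R2): 43% × 73% × 16% = 5.0224% of Beacon Ventures LLC.
Chain via Vantage Mining NL → Clearview Shipping BV (R2): 100% × 11% × 43% = 4.73% of Beacon Ventures LLC.
Chain via Ridgefield Manufacturing Inc. → Brightpath Industries Corp. (R2): 69% × 93% × 31% = 19.8927% of Beacon Ventures LLC.
Aggregating (R1): 5.0224% + 4.73% + 19.8927% = 29.6451%.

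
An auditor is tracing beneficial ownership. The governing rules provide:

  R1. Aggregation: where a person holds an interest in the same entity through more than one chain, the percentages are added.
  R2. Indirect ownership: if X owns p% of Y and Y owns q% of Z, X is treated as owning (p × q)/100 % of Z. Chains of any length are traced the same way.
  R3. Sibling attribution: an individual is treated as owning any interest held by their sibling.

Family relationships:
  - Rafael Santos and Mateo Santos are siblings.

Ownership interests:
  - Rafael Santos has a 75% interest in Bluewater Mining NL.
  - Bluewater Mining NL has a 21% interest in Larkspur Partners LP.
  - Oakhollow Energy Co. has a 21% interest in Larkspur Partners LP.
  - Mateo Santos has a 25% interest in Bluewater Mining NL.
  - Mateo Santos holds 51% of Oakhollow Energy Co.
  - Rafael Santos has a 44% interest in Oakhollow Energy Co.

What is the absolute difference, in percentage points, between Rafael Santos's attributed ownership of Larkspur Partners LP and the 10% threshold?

By sibling attribution (R3), Rafael Santos is treated as also owning Mateo Santos's interest in Oakhollow Energy Co, giving 44% + 51% = 95%.
By sibling attribution (R3), Rafael Santos is treated as also owning Mateo Santos's interest in Bluewater Mining NL, giving 75% + 25% = 100%.
Chain via Oakhollow Energy Co. (R2): 95% × 21% = 19.95% of Larkspur Partners LP.
Chain via Bluewater Mining NL (R2): 100% × 21% = 21% of Larkspur Partners LP.
Aggregating (R1): 19.95% + 21% = 40.95%.
40.95% exceeds the 10% threshold by 30.95 percentage points.

30.95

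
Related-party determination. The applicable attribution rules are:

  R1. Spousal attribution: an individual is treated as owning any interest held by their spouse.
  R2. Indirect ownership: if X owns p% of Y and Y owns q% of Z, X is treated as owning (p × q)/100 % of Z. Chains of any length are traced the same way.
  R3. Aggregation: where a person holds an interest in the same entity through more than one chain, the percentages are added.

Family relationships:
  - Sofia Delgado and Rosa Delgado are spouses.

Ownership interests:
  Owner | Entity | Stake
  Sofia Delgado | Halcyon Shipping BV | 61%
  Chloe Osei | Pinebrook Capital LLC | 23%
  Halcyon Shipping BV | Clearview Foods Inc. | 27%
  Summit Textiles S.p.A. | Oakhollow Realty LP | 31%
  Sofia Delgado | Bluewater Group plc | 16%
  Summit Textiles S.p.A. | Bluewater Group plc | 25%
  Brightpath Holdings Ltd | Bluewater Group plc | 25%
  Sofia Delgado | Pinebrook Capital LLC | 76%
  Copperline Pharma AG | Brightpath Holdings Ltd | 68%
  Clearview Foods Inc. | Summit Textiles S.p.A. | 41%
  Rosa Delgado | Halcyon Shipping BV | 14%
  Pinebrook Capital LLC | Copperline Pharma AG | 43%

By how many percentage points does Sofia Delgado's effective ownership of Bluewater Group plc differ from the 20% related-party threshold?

By spousal attribution (R1), Sofia Delgado is treated as also owning Rosa Delgado's interest in Halcyon Shipping BV, giving 61% + 14% = 75%.
Chain via Pinebrook Capital LLC → Copperline Pharma AG → Brightpath Holdings Ltd (R2): 76% × 43% × 68% × 25% = 5.5556% of Bluewater Group plc.
Chain via Halcyon Shipping BV → Clearview Foods Inc. → Summit Textiles S.p.A. (R2): 75% × 27% × 41% × 25% = 2.075625% of Bluewater Group plc.
Direct interest in Bluewater Group plc: 16%.
Aggregating (R3): 5.5556% + 2.075625% + 16% = 23.631225%.
23.631225% exceeds the 20% threshold by 3.631225 percentage points.

3.631225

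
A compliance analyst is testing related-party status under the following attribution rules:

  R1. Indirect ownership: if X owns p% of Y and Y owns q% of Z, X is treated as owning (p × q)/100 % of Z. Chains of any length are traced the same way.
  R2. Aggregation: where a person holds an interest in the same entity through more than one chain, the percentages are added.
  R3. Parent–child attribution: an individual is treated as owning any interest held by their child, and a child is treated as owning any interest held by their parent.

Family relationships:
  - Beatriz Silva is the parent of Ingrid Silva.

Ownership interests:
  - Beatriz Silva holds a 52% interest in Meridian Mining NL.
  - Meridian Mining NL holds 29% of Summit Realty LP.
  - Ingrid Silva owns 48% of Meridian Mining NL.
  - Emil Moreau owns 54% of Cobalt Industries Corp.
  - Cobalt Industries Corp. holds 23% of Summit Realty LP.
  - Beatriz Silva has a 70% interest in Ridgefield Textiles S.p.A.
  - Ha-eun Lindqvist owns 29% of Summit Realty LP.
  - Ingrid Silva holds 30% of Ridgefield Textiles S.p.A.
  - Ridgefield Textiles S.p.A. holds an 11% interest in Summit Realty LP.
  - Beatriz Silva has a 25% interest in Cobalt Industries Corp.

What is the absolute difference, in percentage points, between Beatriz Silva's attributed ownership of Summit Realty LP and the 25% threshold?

By parent–child attribution (R3), Beatriz Silva is treated as also owning Ingrid Silva's interest in Meridian Mining NL, giving 52% + 48% = 100%.
By parent–child attribution (R3), Beatriz Silva is treated as also owning Ingrid Silva's interest in Ridgefield Textiles S.p.A, giving 70% + 30% = 100%.
Chain via Meridian Mining NL (R1): 100% × 29% = 29% of Summit Realty LP.
Chain via Cobalt Industries Corp. (R1): 25% × 23% = 5.75% of Summit Realty LP.
Chain via Ridgefield Textiles S.p.A. (R1): 100% × 11% = 11% of Summit Realty LP.
Aggregating (R2): 29% + 5.75% + 11% = 45.75%.
45.75% exceeds the 25% threshold by 20.75 percentage points.

20.75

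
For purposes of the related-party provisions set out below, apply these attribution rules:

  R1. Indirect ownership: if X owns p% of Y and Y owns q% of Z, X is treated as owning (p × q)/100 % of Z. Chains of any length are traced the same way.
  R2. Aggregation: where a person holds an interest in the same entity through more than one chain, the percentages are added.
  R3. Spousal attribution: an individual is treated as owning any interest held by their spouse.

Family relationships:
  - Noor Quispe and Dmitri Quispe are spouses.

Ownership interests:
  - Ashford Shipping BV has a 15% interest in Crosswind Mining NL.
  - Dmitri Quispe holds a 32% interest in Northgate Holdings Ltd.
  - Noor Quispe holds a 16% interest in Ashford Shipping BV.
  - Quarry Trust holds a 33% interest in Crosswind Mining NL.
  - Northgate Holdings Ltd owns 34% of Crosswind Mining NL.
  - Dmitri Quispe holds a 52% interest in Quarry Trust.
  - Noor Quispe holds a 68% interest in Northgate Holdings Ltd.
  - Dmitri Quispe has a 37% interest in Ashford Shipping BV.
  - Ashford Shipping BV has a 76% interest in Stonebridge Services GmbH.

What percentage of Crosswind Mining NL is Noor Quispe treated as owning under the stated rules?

By spousal attribution (R3), Noor Quispe is treated as also owning Dmitri Quispe's interest in Ashford Shipping BV, giving 16% + 37% = 53%.
By spousal attribution (R3), Noor Quispe is treated as also owning Dmitri Quispe's interest in Northgate Holdings Ltd, giving 68% + 32% = 100%.
By spousal attribution (R3), Noor Quispe is treated as owning Dmitri Quispe's 52% interest in Quarry Trust.
Chain via Ashford Shipping BV (R1): 53% × 15% = 7.95% of Crosswind Mining NL.
Chain via Northgate Holdings Ltd (R1): 100% × 34% = 34% of Crosswind Mining NL.
Chain via Quarry Trust (R1): 52% × 33% = 17.16% of Crosswind Mining NL.
Aggregating (R2): 7.95% + 34% + 17.16% = 59.11%.

59.11%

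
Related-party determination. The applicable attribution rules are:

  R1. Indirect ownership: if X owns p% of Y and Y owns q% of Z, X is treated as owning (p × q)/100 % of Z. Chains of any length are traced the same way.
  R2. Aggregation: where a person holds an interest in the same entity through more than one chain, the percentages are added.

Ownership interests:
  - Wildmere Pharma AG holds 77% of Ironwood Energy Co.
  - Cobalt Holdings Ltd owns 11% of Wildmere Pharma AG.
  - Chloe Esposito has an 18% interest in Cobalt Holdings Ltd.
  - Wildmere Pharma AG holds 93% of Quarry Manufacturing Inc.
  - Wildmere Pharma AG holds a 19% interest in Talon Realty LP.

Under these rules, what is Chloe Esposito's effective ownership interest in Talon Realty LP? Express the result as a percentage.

0.3762%

Chain via Cobalt Holdings Ltd → Wildmere Pharma AG (R1): 18% × 11% × 19% = 0.3762% of Talon Realty LP.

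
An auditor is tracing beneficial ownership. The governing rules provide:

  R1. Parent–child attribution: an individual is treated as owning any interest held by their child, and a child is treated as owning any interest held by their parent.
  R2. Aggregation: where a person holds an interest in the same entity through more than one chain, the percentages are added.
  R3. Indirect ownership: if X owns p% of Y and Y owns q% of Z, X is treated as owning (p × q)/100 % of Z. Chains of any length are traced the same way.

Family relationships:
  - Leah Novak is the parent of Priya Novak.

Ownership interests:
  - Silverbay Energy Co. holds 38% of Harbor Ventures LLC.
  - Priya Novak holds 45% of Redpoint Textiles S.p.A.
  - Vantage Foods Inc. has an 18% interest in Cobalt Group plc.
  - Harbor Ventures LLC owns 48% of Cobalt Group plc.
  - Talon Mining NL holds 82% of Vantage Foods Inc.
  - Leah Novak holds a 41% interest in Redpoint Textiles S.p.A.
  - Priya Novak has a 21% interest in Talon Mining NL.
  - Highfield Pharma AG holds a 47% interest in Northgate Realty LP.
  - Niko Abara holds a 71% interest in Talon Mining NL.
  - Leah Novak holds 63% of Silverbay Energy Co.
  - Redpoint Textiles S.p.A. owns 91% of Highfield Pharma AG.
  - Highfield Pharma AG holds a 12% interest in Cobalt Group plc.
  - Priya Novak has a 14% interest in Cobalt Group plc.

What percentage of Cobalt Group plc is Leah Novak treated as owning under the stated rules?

37.982%

By parent–child attribution (R1), Leah Novak is treated as also owning Priya Novak's interest in Redpoint Textiles S.p.A, giving 41% + 45% = 86%.
By parent–child attribution (R1), Leah Novak is treated as owning Priya Novak's 21% interest in Talon Mining NL.
By parent–child attribution (R1), Leah Novak is treated as owning Priya Novak's 14% interest in Cobalt Group plc.
Chain via Silverbay Energy Co. → Harbor Ventures LLC (R3): 63% × 38% × 48% = 11.4912% of Cobalt Group plc.
Chain via Redpoint Textiles S.p.A. → Highfield Pharma AG (R3): 86% × 91% × 12% = 9.3912% of Cobalt Group plc.
Chain via Talon Mining NL → Vantage Foods Inc. (R3): 21% × 82% × 18% = 3.0996% of Cobalt Group plc.
Direct interest in Cobalt Group plc: 14%.
Aggregating (R2): 11.4912% + 9.3912% + 3.0996% + 14% = 37.982%.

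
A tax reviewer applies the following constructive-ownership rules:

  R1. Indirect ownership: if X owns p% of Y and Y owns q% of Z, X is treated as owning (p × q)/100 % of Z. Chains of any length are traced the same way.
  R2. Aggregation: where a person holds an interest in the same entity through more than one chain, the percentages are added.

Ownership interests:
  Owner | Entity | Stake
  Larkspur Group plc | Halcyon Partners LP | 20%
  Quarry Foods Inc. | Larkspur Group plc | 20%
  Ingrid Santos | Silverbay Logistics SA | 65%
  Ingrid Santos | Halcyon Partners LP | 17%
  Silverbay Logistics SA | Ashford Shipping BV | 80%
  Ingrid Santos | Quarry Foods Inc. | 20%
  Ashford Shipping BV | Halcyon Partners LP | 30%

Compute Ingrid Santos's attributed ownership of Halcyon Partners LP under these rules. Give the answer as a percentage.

Chain via Quarry Foods Inc. → Larkspur Group plc (R1): 20% × 20% × 20% = 0.8% of Halcyon Partners LP.
Chain via Silverbay Logistics SA → Ashford Shipping BV (R1): 65% × 80% × 30% = 15.6% of Halcyon Partners LP.
Direct interest in Halcyon Partners LP: 17%.
Aggregating (R2): 0.8% + 15.6% + 17% = 33.4%.

33.4%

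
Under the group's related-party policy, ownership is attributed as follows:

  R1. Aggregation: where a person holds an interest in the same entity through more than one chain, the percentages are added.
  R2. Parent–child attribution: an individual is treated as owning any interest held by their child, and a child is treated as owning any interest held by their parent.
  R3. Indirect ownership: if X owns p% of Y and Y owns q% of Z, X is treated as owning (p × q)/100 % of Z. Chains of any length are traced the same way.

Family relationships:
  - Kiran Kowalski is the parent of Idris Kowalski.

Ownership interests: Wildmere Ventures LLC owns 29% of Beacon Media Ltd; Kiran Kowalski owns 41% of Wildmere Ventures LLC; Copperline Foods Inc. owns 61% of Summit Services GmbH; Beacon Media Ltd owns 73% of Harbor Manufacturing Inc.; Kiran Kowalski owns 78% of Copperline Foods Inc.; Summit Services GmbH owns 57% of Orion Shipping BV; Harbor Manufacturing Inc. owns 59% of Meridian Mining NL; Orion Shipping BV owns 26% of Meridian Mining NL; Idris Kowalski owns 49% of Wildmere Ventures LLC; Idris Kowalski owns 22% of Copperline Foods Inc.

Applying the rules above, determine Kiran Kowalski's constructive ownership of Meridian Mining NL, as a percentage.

By parent–child attribution (R2), Kiran Kowalski is treated as also owning Idris Kowalski's interest in Copperline Foods Inc, giving 78% + 22% = 100%.
By parent–child attribution (R2), Kiran Kowalski is treated as also owning Idris Kowalski's interest in Wildmere Ventures LLC, giving 41% + 49% = 90%.
Chain via Copperline Foods Inc. → Summit Services GmbH → Orion Shipping BV (R3): 100% × 61% × 57% × 26% = 9.0402% of Meridian Mining NL.
Chain via Wildmere Ventures LLC → Beacon Media Ltd → Harbor Manufacturing Inc. (R3): 90% × 29% × 73% × 59% = 11.24127% of Meridian Mining NL.
Aggregating (R1): 9.0402% + 11.24127% = 20.28147%.

20.28147%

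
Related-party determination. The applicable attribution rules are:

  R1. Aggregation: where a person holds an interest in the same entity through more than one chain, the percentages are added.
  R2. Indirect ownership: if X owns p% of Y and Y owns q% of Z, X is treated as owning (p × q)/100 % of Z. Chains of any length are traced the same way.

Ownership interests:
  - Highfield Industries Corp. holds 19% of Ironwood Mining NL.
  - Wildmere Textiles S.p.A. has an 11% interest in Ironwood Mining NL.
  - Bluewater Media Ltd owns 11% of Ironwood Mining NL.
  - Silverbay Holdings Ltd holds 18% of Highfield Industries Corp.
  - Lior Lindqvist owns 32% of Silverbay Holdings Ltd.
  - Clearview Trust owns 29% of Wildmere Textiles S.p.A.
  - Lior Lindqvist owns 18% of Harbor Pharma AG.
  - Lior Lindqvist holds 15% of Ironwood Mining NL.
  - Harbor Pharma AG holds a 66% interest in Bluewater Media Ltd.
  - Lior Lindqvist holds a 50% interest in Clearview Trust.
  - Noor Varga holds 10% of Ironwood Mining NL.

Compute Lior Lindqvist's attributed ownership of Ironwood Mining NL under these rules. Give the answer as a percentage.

18.9962%

Chain via Harbor Pharma AG → Bluewater Media Ltd (R2): 18% × 66% × 11% = 1.3068% of Ironwood Mining NL.
Chain via Clearview Trust → Wildmere Textiles S.p.A. (R2): 50% × 29% × 11% = 1.595% of Ironwood Mining NL.
Chain via Silverbay Holdings Ltd → Highfield Industries Corp. (R2): 32% × 18% × 19% = 1.0944% of Ironwood Mining NL.
Direct interest in Ironwood Mining NL: 15%.
Aggregating (R1): 1.3068% + 1.595% + 1.0944% + 15% = 18.9962%.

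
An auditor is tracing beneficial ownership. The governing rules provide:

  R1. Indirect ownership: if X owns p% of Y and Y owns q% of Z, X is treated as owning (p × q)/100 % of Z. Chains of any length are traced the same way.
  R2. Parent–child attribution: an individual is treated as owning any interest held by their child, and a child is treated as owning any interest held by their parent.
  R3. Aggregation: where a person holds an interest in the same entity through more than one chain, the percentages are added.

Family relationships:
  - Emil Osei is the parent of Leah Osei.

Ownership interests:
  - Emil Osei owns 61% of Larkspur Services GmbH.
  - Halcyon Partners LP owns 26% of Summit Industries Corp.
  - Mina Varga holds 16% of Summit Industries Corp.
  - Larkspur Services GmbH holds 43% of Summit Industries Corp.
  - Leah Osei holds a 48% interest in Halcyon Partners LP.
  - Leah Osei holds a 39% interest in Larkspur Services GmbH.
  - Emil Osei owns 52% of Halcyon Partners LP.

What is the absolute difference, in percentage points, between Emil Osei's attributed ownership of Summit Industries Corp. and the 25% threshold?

By parent–child attribution (R2), Emil Osei is treated as also owning Leah Osei's interest in Halcyon Partners LP, giving 52% + 48% = 100%.
By parent–child attribution (R2), Emil Osei is treated as also owning Leah Osei's interest in Larkspur Services GmbH, giving 61% + 39% = 100%.
Chain via Halcyon Partners LP (R1): 100% × 26% = 26% of Summit Industries Corp.
Chain via Larkspur Services GmbH (R1): 100% × 43% = 43% of Summit Industries Corp.
Aggregating (R3): 26% + 43% = 69%.
69% exceeds the 25% threshold by 44 percentage points.

44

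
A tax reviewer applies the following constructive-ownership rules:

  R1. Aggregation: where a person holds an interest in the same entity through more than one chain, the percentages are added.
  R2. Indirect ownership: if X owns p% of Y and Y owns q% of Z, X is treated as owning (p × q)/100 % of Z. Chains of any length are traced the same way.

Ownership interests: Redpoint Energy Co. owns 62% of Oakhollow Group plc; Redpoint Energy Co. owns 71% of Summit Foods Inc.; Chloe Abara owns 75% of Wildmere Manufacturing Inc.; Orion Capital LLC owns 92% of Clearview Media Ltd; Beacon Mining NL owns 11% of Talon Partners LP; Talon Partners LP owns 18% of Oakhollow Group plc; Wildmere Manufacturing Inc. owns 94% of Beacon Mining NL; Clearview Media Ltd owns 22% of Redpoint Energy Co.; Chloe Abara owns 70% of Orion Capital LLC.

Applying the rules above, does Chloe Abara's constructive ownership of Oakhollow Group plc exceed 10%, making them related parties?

Chain via Orion Capital LLC → Clearview Media Ltd → Redpoint Energy Co. (R2): 70% × 92% × 22% × 62% = 8.78416% of Oakhollow Group plc.
Chain via Wildmere Manufacturing Inc. → Beacon Mining NL → Talon Partners LP (R2): 75% × 94% × 11% × 18% = 1.3959% of Oakhollow Group plc.
Aggregating (R1): 8.78416% + 1.3959% = 10.18006%.
10.18006% exceeds the 10% threshold, so Chloe is a related party to Oakhollow Group plc.

Yes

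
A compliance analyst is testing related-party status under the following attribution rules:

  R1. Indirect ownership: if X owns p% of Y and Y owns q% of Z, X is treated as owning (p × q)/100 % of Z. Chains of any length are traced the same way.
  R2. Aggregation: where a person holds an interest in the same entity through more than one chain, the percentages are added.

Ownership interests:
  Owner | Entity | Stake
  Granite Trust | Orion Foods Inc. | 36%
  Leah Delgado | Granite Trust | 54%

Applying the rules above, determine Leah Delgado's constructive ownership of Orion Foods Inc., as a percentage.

19.44%

Chain via Granite Trust (R1): 54% × 36% = 19.44% of Orion Foods Inc.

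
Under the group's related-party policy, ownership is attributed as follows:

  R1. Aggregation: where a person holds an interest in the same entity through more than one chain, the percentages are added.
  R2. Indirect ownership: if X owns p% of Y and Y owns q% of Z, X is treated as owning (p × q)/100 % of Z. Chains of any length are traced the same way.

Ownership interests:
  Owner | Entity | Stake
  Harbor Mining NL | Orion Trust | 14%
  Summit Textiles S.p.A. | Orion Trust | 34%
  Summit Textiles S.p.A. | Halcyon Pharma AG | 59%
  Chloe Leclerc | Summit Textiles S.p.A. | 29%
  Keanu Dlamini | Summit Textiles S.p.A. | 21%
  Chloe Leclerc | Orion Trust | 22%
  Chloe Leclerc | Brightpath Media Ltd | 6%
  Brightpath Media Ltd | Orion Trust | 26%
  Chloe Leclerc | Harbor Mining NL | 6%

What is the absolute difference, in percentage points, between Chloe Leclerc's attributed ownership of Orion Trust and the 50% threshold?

15.74

Chain via Summit Textiles S.p.A. (R2): 29% × 34% = 9.86% of Orion Trust.
Chain via Harbor Mining NL (R2): 6% × 14% = 0.84% of Orion Trust.
Chain via Brightpath Media Ltd (R2): 6% × 26% = 1.56% of Orion Trust.
Direct interest in Orion Trust: 22%.
Aggregating (R1): 9.86% + 0.84% + 1.56% + 22% = 34.26%.
34.26% falls short of the 50% threshold by 15.74 percentage points.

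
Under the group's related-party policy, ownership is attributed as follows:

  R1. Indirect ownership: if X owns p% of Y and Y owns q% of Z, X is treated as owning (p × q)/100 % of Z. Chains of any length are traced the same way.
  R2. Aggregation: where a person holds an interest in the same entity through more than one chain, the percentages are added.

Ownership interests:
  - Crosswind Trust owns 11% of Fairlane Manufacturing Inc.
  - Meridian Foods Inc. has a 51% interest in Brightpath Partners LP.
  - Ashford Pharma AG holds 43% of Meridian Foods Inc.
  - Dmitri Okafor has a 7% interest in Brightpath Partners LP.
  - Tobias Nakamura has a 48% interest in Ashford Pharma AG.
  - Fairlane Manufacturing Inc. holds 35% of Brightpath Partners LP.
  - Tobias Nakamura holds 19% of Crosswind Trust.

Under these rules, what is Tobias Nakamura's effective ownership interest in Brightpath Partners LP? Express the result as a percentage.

Chain via Crosswind Trust → Fairlane Manufacturing Inc. (R1): 19% × 11% × 35% = 0.7315% of Brightpath Partners LP.
Chain via Ashford Pharma AG → Meridian Foods Inc. (R1): 48% × 43% × 51% = 10.5264% of Brightpath Partners LP.
Aggregating (R2): 0.7315% + 10.5264% = 11.2579%.

11.2579%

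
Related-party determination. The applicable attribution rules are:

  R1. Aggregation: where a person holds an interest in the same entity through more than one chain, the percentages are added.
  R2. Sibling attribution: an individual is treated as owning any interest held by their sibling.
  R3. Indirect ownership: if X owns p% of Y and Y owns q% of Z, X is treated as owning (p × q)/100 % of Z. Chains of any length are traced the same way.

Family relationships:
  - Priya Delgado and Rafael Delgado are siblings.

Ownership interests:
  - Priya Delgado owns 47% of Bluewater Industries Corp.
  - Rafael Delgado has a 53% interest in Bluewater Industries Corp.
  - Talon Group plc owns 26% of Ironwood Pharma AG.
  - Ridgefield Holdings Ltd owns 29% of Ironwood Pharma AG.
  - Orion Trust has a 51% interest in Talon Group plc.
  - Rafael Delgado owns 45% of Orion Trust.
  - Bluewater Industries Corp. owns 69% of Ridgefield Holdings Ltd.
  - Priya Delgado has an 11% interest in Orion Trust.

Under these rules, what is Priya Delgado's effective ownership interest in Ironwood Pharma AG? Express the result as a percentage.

By sibling attribution (R2), Priya Delgado is treated as also owning Rafael Delgado's interest in Orion Trust, giving 11% + 45% = 56%.
By sibling attribution (R2), Priya Delgado is treated as also owning Rafael Delgado's interest in Bluewater Industries Corp, giving 47% + 53% = 100%.
Chain via Orion Trust → Talon Group plc (R3): 56% × 51% × 26% = 7.4256% of Ironwood Pharma AG.
Chain via Bluewater Industries Corp. → Ridgefield Holdings Ltd (R3): 100% × 69% × 29% = 20.01% of Ironwood Pharma AG.
Aggregating (R1): 7.4256% + 20.01% = 27.4356%.

27.4356%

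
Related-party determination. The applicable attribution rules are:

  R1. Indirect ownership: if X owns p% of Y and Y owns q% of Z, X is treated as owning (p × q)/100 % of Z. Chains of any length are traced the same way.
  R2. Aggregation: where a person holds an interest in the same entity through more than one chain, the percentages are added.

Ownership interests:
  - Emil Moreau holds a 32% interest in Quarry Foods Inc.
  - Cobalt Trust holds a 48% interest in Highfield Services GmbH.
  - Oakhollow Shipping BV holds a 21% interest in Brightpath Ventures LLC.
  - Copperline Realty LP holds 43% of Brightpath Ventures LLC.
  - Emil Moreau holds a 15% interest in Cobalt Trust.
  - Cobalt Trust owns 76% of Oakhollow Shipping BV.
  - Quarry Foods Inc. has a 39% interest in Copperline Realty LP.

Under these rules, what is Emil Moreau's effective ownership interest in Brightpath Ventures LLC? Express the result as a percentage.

Chain via Cobalt Trust → Oakhollow Shipping BV (R1): 15% × 76% × 21% = 2.394% of Brightpath Ventures LLC.
Chain via Quarry Foods Inc. → Copperline Realty LP (R1): 32% × 39% × 43% = 5.3664% of Brightpath Ventures LLC.
Aggregating (R2): 2.394% + 5.3664% = 7.7604%.

7.7604%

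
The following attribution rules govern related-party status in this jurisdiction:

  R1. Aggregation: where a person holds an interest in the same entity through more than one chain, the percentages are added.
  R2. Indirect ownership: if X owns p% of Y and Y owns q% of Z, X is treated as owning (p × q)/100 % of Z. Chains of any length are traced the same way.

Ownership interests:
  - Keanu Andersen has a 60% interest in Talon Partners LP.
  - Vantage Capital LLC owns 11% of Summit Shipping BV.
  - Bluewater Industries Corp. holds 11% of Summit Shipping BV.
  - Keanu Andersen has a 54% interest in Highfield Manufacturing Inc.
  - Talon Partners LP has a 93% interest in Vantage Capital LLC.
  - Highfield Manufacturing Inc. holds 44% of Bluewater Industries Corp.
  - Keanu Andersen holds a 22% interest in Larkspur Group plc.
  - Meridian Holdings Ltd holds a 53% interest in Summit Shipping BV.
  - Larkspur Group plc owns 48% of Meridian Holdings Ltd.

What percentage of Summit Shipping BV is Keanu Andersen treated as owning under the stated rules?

14.3484%

Chain via Highfield Manufacturing Inc. → Bluewater Industries Corp. (R2): 54% × 44% × 11% = 2.6136% of Summit Shipping BV.
Chain via Larkspur Group plc → Meridian Holdings Ltd (R2): 22% × 48% × 53% = 5.5968% of Summit Shipping BV.
Chain via Talon Partners LP → Vantage Capital LLC (R2): 60% × 93% × 11% = 6.138% of Summit Shipping BV.
Aggregating (R1): 2.6136% + 5.5968% + 6.138% = 14.3484%.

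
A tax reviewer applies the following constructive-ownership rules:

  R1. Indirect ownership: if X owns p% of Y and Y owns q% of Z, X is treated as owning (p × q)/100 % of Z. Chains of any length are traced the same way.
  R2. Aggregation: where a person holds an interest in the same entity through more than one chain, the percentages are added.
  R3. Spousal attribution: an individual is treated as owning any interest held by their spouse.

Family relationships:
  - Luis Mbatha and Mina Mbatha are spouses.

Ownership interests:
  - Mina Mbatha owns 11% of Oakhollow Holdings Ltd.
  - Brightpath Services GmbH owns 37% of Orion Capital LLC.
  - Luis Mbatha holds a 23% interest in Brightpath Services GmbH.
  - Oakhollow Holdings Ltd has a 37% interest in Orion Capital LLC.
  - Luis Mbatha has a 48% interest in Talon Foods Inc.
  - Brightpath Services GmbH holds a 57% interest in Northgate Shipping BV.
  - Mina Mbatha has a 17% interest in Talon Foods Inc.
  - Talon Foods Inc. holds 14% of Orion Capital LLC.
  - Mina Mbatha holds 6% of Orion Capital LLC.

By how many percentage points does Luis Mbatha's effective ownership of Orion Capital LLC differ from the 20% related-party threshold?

7.68

By spousal attribution (R3), Luis Mbatha is treated as also owning Mina Mbatha's interest in Talon Foods Inc, giving 48% + 17% = 65%.
By spousal attribution (R3), Luis Mbatha is treated as owning Mina Mbatha's 11% interest in Oakhollow Holdings Ltd.
By spousal attribution (R3), Luis Mbatha is treated as owning Mina Mbatha's 6% interest in Orion Capital LLC.
Chain via Talon Foods Inc. (R1): 65% × 14% = 9.1% of Orion Capital LLC.
Chain via Brightpath Services GmbH (R1): 23% × 37% = 8.51% of Orion Capital LLC.
Chain via Oakhollow Holdings Ltd (R1): 11% × 37% = 4.07% of Orion Capital LLC.
Direct interest in Orion Capital LLC: 6%.
Aggregating (R2): 9.1% + 8.51% + 4.07% + 6% = 27.68%.
27.68% exceeds the 20% threshold by 7.68 percentage points.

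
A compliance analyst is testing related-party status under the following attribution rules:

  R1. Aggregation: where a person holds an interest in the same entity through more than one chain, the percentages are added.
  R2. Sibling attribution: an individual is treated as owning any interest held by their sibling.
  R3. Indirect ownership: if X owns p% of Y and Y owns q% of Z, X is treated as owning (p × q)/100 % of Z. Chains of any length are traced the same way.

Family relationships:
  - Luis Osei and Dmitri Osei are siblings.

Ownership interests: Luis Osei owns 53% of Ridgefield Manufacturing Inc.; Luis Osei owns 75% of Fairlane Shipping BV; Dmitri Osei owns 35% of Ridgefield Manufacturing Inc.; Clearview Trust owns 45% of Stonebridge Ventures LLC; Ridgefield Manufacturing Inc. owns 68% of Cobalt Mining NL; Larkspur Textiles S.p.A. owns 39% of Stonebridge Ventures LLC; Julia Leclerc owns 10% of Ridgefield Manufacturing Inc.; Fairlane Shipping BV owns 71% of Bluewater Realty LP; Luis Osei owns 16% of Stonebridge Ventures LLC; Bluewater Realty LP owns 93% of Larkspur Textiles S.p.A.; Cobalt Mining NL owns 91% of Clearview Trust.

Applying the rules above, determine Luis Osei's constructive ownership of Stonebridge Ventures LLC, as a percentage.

59.818255%

By sibling attribution (R2), Luis Osei is treated as also owning Dmitri Osei's interest in Ridgefield Manufacturing Inc, giving 53% + 35% = 88%.
Chain via Fairlane Shipping BV → Bluewater Realty LP → Larkspur Textiles S.p.A. (R3): 75% × 71% × 93% × 39% = 19.313775% of Stonebridge Ventures LLC.
Chain via Ridgefield Manufacturing Inc. → Cobalt Mining NL → Clearview Trust (R3): 88% × 68% × 91% × 45% = 24.50448% of Stonebridge Ventures LLC.
Direct interest in Stonebridge Ventures LLC: 16%.
Aggregating (R1): 19.313775% + 24.50448% + 16% = 59.818255%.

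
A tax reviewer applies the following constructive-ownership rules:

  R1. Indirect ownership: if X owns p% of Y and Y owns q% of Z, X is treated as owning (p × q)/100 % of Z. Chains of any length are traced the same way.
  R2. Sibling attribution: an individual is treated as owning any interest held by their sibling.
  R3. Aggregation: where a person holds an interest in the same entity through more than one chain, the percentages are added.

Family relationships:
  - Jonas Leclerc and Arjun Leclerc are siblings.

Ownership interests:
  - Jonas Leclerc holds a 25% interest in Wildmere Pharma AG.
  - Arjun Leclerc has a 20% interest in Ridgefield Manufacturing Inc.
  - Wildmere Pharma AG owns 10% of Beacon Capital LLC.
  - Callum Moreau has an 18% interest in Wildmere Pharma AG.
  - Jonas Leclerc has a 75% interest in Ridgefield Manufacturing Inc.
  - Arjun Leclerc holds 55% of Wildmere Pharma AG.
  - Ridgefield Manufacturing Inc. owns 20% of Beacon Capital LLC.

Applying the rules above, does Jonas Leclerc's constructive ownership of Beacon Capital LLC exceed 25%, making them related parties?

Yes

By sibling attribution (R2), Jonas Leclerc is treated as also owning Arjun Leclerc's interest in Wildmere Pharma AG, giving 25% + 55% = 80%.
By sibling attribution (R2), Jonas Leclerc is treated as also owning Arjun Leclerc's interest in Ridgefield Manufacturing Inc, giving 75% + 20% = 95%.
Chain via Wildmere Pharma AG (R1): 80% × 10% = 8% of Beacon Capital LLC.
Chain via Ridgefield Manufacturing Inc. (R1): 95% × 20% = 19% of Beacon Capital LLC.
Aggregating (R3): 8% + 19% = 27%.
27% exceeds the 25% threshold, so Jonas is a related party to Beacon Capital LLC.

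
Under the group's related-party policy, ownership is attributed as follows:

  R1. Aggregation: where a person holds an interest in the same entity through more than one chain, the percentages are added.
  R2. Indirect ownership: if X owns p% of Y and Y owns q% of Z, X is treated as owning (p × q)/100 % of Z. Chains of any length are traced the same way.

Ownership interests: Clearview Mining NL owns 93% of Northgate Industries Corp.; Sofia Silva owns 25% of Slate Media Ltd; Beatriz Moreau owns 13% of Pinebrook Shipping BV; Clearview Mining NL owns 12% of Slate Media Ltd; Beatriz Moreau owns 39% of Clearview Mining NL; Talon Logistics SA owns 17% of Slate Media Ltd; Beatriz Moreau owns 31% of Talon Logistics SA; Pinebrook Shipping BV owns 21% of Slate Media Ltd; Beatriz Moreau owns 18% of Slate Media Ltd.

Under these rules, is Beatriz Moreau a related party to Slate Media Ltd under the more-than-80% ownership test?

No

Chain via Pinebrook Shipping BV (R2): 13% × 21% = 2.73% of Slate Media Ltd.
Chain via Clearview Mining NL (R2): 39% × 12% = 4.68% of Slate Media Ltd.
Chain via Talon Logistics SA (R2): 31% × 17% = 5.27% of Slate Media Ltd.
Direct interest in Slate Media Ltd: 18%.
Aggregating (R1): 2.73% + 4.68% + 5.27% + 18% = 30.68%.
30.68% does not exceed the 80% threshold, so Beatriz is not a related party to Slate Media Ltd.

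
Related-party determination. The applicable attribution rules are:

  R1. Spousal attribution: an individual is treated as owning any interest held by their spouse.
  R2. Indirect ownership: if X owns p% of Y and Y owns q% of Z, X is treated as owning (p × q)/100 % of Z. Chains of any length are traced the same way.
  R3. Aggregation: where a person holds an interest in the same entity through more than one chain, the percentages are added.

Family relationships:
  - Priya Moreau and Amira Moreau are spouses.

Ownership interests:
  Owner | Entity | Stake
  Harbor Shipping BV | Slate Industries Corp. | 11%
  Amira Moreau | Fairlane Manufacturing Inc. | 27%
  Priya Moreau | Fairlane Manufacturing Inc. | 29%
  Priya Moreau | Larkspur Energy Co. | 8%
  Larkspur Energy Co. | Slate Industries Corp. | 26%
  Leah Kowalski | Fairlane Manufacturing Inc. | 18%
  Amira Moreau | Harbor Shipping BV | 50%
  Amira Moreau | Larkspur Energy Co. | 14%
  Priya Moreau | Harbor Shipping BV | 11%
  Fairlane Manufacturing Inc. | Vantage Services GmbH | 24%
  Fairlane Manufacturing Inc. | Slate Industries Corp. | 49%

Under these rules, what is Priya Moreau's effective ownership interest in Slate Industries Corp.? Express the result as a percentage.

39.87%

By spousal attribution (R1), Priya Moreau is treated as also owning Amira Moreau's interest in Larkspur Energy Co, giving 8% + 14% = 22%.
By spousal attribution (R1), Priya Moreau is treated as also owning Amira Moreau's interest in Fairlane Manufacturing Inc, giving 29% + 27% = 56%.
By spousal attribution (R1), Priya Moreau is treated as also owning Amira Moreau's interest in Harbor Shipping BV, giving 11% + 50% = 61%.
Chain via Larkspur Energy Co. (R2): 22% × 26% = 5.72% of Slate Industries Corp.
Chain via Fairlane Manufacturing Inc. (R2): 56% × 49% = 27.44% of Slate Industries Corp.
Chain via Harbor Shipping BV (R2): 61% × 11% = 6.71% of Slate Industries Corp.
Aggregating (R3): 5.72% + 27.44% + 6.71% = 39.87%.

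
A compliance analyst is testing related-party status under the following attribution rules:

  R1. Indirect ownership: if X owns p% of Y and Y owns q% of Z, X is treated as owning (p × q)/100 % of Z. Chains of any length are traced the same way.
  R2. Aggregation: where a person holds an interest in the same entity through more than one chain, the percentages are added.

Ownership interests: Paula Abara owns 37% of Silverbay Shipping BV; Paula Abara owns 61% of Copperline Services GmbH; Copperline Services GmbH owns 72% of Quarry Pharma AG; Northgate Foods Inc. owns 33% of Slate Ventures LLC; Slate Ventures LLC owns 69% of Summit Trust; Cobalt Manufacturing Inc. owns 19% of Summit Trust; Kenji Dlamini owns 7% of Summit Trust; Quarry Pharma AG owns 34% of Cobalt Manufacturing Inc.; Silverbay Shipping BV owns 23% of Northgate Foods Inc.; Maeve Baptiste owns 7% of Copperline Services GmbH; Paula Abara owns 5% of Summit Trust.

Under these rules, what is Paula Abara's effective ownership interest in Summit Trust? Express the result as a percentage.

Chain via Silverbay Shipping BV → Northgate Foods Inc. → Slate Ventures LLC (R1): 37% × 23% × 33% × 69% = 1.937727% of Summit Trust.
Chain via Copperline Services GmbH → Quarry Pharma AG → Cobalt Manufacturing Inc. (R1): 61% × 72% × 34% × 19% = 2.837232% of Summit Trust.
Direct interest in Summit Trust: 5%.
Aggregating (R2): 1.937727% + 2.837232% + 5% = 9.774959%.

9.774959%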